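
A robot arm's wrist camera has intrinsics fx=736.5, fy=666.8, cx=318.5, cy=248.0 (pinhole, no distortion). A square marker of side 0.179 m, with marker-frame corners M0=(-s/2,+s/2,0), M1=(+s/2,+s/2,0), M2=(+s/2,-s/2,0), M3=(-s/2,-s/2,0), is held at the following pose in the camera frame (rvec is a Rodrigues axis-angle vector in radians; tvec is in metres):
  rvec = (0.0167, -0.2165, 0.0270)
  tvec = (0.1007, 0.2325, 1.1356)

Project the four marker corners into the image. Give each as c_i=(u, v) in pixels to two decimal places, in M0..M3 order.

Intrinsics K: fx=736.5, fy=666.8, cx=318.5, cy=248.0
Marker side s = 0.179 m; corners in marker frame (Z=0):
  M0 = (-0.0895, +0.0895, 0)
  M1 = (+0.0895, +0.0895, 0)
  M2 = (+0.0895, -0.0895, 0)
  M3 = (-0.0895, -0.0895, 0)
rvec = (0.0167, -0.2165, 0.0270), |rvec| = θ = 0.21882 rad = 12.537°
Rodrigues: sinθ=0.21707, 1−cosθ=0.02384; R = I + sinθ·[k]× + (1−cosθ)·[k]×²:
    [+0.97629 -0.02859 -0.21455]
    [+0.02498 +0.99950 -0.01948]
    [+0.21500 +0.01366 +0.97652]
t = (0.1007, 0.2325, 1.1356) m
M0: Pc = R·M0+t = (+0.01076, +0.31972, +1.11758); u = 736.5·(+0.01076)/1.11758 + 318.5 = 325.5931, v = 666.8·(+0.31972)/1.11758 + 248.0 = 438.7592
M1: Pc = R·M1+t = (+0.18552, +0.32419, +1.15606); u = 736.5·(+0.18552)/1.15606 + 318.5 = 436.6901, v = 666.8·(+0.32419)/1.15606 + 248.0 = 434.9884
M2: Pc = R·M2+t = (+0.19064, +0.14528, +1.15362); u = 736.5·(+0.19064)/1.15362 + 318.5 = 440.2072, v = 666.8·(+0.14528)/1.15362 + 248.0 = 331.9734
M3: Pc = R·M3+t = (+0.01588, +0.14081, +1.11514); u = 736.5·(+0.01588)/1.11514 + 318.5 = 328.9881, v = 666.8·(+0.14081)/1.11514 + 248.0 = 332.1972

c0=(325.59, 438.76) c1=(436.69, 434.99) c2=(440.21, 331.97) c3=(328.99, 332.20)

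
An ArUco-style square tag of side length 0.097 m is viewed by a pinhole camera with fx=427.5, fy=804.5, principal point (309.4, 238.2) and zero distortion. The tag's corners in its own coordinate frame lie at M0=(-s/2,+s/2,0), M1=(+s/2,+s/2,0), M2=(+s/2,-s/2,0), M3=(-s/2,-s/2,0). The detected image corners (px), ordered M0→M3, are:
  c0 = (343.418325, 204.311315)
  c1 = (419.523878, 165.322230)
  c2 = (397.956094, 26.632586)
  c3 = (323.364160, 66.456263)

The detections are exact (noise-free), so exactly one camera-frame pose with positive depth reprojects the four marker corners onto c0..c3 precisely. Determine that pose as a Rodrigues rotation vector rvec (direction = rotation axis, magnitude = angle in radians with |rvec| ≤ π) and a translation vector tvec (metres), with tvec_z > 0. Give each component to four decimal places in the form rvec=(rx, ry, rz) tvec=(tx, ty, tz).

rvec=(-0.0860, 0.0723, -0.2615) tvec=(0.0768, -0.0818, 0.5350)

Intrinsics K: fx=427.5, fy=804.5, cx=309.4, cy=238.2
Marker side s = 0.097 m; corners in marker frame (Z=0):
  M0 = (-0.0485, +0.0485, 0)
  M1 = (+0.0485, +0.0485, 0)
  M2 = (+0.0485, -0.0485, 0)
  M3 = (-0.0485, -0.0485, 0)
Detected image corners:
  c0 = (343.418325, 204.311315) px
  c1 = (419.523878, 165.322230) px
  c2 = (397.956094, 26.632586) px
  c3 = (323.364160, 66.456263) px
Planar DLT: solve 8×8 A·h = b for H (H[2,2]=1):
  H  [+735.01744 +149.17721 +370.77139]
  H  [-419.29038 +1405.09902 +115.19769]
  H  [-0.11240 -0.17605 +1.00000]
B = K⁻¹H; ‖b₁‖=1.868998, ‖b₂‖=1.868998; λ = 2/(‖b₁‖+‖b₂‖) = 0.535046, sign → tz>0 ⇒ λ=+0.535046
r₁ = λ·B[:,0] = (+0.96345,-0.26105,-0.06014); r₂ = λ·B[:,1] = (+0.25488,+0.96237,-0.09420)
r₃ = r₁×r₂ = (+0.08247,+0.07542,+0.99374); SVD([r₁ r₂ r₃]) → R = UVᵀ:
  R  [+0.96345 +0.25488 +0.08247]
  R  [-0.26105 +0.96237 +0.07542]
  R  [-0.06014 -0.09420 +0.99374]
t = (+0.07681, -0.08180, +0.53505) m
tr R = 2.919560; θ = arccos((tr R − 1)/2) = 0.284579 rad = 16.305°
axis k = ((R−Rᵀ)₃₂, (R−Rᵀ)₁₃, (R−Rᵀ)₂₁) / (2 sinθ) = (-0.302080, +0.253966, -0.918830)
rvec = θ·k = (-0.085966, +0.072273, -0.261479)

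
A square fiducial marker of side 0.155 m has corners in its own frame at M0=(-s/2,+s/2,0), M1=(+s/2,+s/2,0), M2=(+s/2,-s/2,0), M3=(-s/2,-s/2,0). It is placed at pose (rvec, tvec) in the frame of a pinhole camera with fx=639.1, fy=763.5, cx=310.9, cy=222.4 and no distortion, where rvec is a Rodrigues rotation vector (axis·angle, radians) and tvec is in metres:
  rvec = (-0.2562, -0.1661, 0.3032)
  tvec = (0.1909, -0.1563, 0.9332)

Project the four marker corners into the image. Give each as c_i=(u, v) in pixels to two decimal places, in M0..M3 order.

c0=(379.45, 130.01) c1=(479.20, 172.35) c2=(499.87, 61.30) c3=(405.00, 18.61)

Intrinsics K: fx=639.1, fy=763.5, cx=310.9, cy=222.4
Marker side s = 0.155 m; corners in marker frame (Z=0):
  M0 = (-0.0775, +0.0775, 0)
  M1 = (+0.0775, +0.0775, 0)
  M2 = (+0.0775, -0.0775, 0)
  M3 = (-0.0775, -0.0775, 0)
rvec = (-0.2562, -0.1661, 0.3032), |rvec| = θ = 0.43030 rad = 24.654°
Rodrigues: sinθ=0.41714, 1−cosθ=0.09116; R = I + sinθ·[k]× + (1−cosθ)·[k]×²:
    [+0.94116 -0.27298 -0.19927]
    [+0.31488 +0.92242 +0.22357]
    [+0.12278 -0.27316 +0.95410]
t = (0.1909, -0.1563, 0.9332) m
M0: Pc = R·M0+t = (+0.09680, -0.10922, +0.90251); u = 639.1·(+0.09680)/0.90251 + 310.9 = 379.4504, v = 763.5·(-0.10922)/0.90251 + 222.4 = 130.0071
M1: Pc = R·M1+t = (+0.24268, -0.06041, +0.92155); u = 639.1·(+0.24268)/0.92155 + 310.9 = 479.2034, v = 763.5·(-0.06041)/0.92155 + 222.4 = 172.3512
M2: Pc = R·M2+t = (+0.28500, -0.20338, +0.96389); u = 639.1·(+0.28500)/0.96389 + 310.9 = 499.8650, v = 763.5·(-0.20338)/0.96389 + 222.4 = 61.2977
M3: Pc = R·M3+t = (+0.13912, -0.25219, +0.94485); u = 639.1·(+0.13912)/0.94485 + 310.9 = 404.9982, v = 763.5·(-0.25219)/0.94485 + 222.4 = 18.6143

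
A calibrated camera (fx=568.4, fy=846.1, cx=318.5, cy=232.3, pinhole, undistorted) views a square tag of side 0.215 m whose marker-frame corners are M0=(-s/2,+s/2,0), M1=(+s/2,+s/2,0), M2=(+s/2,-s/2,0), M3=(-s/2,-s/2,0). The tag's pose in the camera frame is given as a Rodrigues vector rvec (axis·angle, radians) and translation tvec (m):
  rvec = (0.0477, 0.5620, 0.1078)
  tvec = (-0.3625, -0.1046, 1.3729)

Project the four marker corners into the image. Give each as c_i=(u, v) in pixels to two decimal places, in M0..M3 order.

Intrinsics K: fx=568.4, fy=846.1, cx=318.5, cy=232.3
Marker side s = 0.215 m; corners in marker frame (Z=0):
  M0 = (-0.1075, +0.1075, 0)
  M1 = (+0.1075, +0.1075, 0)
  M2 = (+0.1075, -0.1075, 0)
  M3 = (-0.1075, -0.1075, 0)
rvec = (0.0477, 0.5620, 0.1078), |rvec| = θ = 0.57423 rad = 32.901°
Rodrigues: sinθ=0.54319, 1−cosθ=0.16039; R = I + sinθ·[k]× + (1−cosθ)·[k]×²:
    [+0.84072 -0.08893 +0.53412]
    [+0.11501 +0.99324 -0.01565]
    [-0.52912 +0.07459 +0.84526]
t = (-0.3625, -0.1046, 1.3729) m
M0: Pc = R·M0+t = (-0.46244, -0.01019, +1.43780); u = 568.4·(-0.46244)/1.43780 + 318.5 = 135.6862, v = 846.1·(-0.01019)/1.43780 + 232.3 = 226.3033
M1: Pc = R·M1+t = (-0.28168, +0.01454, +1.32404); u = 568.4·(-0.28168)/1.32404 + 318.5 = 197.5755, v = 846.1·(+0.01454)/1.32404 + 232.3 = 241.5897
M2: Pc = R·M2+t = (-0.26256, -0.19901, +1.30800); u = 568.4·(-0.26256)/1.30800 + 318.5 = 204.4018, v = 846.1·(-0.19901)/1.30800 + 232.3 = 103.5677
M3: Pc = R·M3+t = (-0.44332, -0.22374, +1.42176); u = 568.4·(-0.44332)/1.42176 + 318.5 = 141.2683, v = 846.1·(-0.22374)/1.42176 + 232.3 = 99.1525

c0=(135.69, 226.30) c1=(197.58, 241.59) c2=(204.40, 103.57) c3=(141.27, 99.15)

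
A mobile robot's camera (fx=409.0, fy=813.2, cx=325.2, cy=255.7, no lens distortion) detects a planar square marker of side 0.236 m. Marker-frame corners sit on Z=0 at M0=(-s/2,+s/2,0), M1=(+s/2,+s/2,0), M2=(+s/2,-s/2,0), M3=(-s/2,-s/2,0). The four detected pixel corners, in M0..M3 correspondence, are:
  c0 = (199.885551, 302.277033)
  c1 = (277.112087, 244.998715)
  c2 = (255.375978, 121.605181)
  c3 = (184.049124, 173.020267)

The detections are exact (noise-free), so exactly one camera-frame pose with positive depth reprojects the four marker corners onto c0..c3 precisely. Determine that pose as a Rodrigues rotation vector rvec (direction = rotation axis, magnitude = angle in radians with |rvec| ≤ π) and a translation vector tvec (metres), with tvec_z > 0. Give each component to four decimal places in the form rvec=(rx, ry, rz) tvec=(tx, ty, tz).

Intrinsics K: fx=409.0, fy=813.2, cx=325.2, cy=255.7
Marker side s = 0.236 m; corners in marker frame (Z=0):
  M0 = (-0.1180, +0.1180, 0)
  M1 = (+0.1180, +0.1180, 0)
  M2 = (+0.1180, -0.1180, 0)
  M3 = (-0.1180, -0.1180, 0)
Detected image corners:
  c0 = (199.885551, 302.277033) px
  c1 = (277.112087, 244.998715) px
  c2 = (255.375978, 121.605181) px
  c3 = (184.049124, 173.020267) px
Planar DLT: solve 8×8 A·h = b for H (H[2,2]=1):
  H  [+324.93663 -0.14725 +228.92456]
  H  [-219.92486 +461.87911 +207.72864]
  H  [+0.04679 -0.34839 +1.00000]
B = K⁻¹H; ‖b₁‖=0.810528, ‖b₂‖=0.810528; λ = 2/(‖b₁‖+‖b₂‖) = 1.233764, sign → tz>0 ⇒ λ=+1.233764
r₁ = λ·B[:,0] = (+0.93429,-0.35181,+0.05772); r₂ = λ·B[:,1] = (+0.34132,+0.83591,-0.42984)
r₃ = r₁×r₂ = (+0.10297,+0.42129,+0.90106); SVD([r₁ r₂ r₃]) → R = UVᵀ:
  R  [+0.93429 +0.34132 +0.10297]
  R  [-0.35181 +0.83591 +0.42129]
  R  [+0.05772 -0.42984 +0.90106]
t = (-0.29042, -0.07278, +1.23376) m
tr R = 2.671255; θ = arccos((tr R − 1)/2) = 0.581522 rad = 33.319°
axis k = ((R−Rᵀ)₃₂, (R−Rᵀ)₁₃, (R−Rᵀ)₂₁) / (2 sinθ) = (-0.774745, +0.041190, -0.630931)
rvec = θ·k = (-0.450531, +0.023953, -0.366900)

rvec=(-0.4505, 0.0240, -0.3669) tvec=(-0.2904, -0.0728, 1.2338)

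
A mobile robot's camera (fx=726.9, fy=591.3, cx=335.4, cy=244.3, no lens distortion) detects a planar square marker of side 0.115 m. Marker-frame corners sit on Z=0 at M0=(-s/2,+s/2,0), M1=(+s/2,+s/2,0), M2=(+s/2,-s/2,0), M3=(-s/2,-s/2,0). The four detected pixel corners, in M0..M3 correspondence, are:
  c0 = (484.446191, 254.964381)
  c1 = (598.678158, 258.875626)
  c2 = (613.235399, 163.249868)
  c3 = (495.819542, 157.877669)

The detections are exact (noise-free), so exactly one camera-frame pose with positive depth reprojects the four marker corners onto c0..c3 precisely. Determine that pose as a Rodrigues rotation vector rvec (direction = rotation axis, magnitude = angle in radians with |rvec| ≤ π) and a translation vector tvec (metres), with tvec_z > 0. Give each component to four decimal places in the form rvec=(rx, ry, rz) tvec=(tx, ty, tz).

Intrinsics K: fx=726.9, fy=591.3, cx=335.4, cy=244.3
Marker side s = 0.115 m; corners in marker frame (Z=0):
  M0 = (-0.0575, +0.0575, 0)
  M1 = (+0.0575, +0.0575, 0)
  M2 = (+0.0575, -0.0575, 0)
  M3 = (-0.0575, -0.0575, 0)
Detected image corners:
  c0 = (484.446191, 254.964381) px
  c1 = (598.678158, 258.875626) px
  c2 = (613.235399, 163.249868) px
  c3 = (495.819542, 157.877669) px
Planar DLT: solve 8×8 A·h = b for H (H[2,2]=1):
  H  [+1072.55530 +25.50740 +548.34927]
  H  [+65.25351 +890.52984 +209.45716]
  H  [+0.11968 +0.25243 +1.00000]
B = K⁻¹H; ‖b₁‖=1.426631, ‖b₂‖=1.426631; λ = 2/(‖b₁‖+‖b₂‖) = 0.700952, sign → tz>0 ⇒ λ=+0.700952
r₁ = λ·B[:,0] = (+0.99556,+0.04269,+0.08389); r₂ = λ·B[:,1] = (-0.05705,+0.98257,+0.17694)
r₃ = r₁×r₂ = (-0.07488,-0.18094,+0.98064); SVD([r₁ r₂ r₃]) → R = UVᵀ:
  R  [+0.99556 -0.05705 -0.07488]
  R  [+0.04269 +0.98257 -0.18094]
  R  [+0.08389 +0.17694 +0.98064]
t = (+0.20535, -0.04130, +0.70095) m
tr R = 2.958765; θ = arccos((tr R − 1)/2) = 0.203413 rad = 11.655°
axis k = ((R−Rᵀ)₃₂, (R−Rᵀ)₁₃, (R−Rᵀ)₂₁) / (2 sinθ) = (+0.885798, -0.392963, +0.246865)
rvec = θ·k = (+0.180183, -0.079934, +0.050216)

rvec=(0.1802, -0.0799, 0.0502) tvec=(0.2053, -0.0413, 0.7010)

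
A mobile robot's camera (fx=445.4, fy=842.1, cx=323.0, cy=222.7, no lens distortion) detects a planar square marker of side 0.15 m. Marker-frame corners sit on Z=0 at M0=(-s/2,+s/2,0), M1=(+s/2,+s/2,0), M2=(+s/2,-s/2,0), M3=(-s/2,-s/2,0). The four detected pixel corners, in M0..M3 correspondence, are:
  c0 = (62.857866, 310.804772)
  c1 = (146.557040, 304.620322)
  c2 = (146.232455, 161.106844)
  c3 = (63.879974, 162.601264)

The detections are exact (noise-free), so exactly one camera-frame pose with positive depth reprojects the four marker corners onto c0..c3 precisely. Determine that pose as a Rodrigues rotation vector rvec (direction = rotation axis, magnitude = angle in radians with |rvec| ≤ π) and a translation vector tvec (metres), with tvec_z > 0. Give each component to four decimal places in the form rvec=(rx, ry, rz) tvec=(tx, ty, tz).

rvec=(-0.0962, -0.1823, -0.0325) tvec=(-0.4213, 0.0117, 0.8629)

Intrinsics K: fx=445.4, fy=842.1, cx=323.0, cy=222.7
Marker side s = 0.15 m; corners in marker frame (Z=0):
  M0 = (-0.0750, +0.0750, 0)
  M1 = (+0.0750, +0.0750, 0)
  M2 = (+0.0750, -0.0750, 0)
  M3 = (-0.0750, -0.0750, 0)
Detected image corners:
  c0 = (62.857866, 310.804772) px
  c1 = (146.557040, 304.620322) px
  c2 = (146.232455, 161.106844) px
  c3 = (63.879974, 162.601264) px
Planar DLT: solve 8×8 A·h = b for H (H[2,2]=1):
  H  [+575.65626 -13.50200 +105.54186]
  H  [+24.19589 +946.96238 +234.16624]
  H  [+0.21154 -0.10725 +1.00000]
B = K⁻¹H; ‖b₁‖=1.158837, ‖b₂‖=1.158837; λ = 2/(‖b₁‖+‖b₂‖) = 0.862934, sign → tz>0 ⇒ λ=+0.862934
r₁ = λ·B[:,0] = (+0.98292,-0.02348,+0.18255); r₂ = λ·B[:,1] = (+0.04095,+0.99487,-0.09255)
r₃ = r₁×r₂ = (-0.17944,+0.09844,+0.97883); SVD([r₁ r₂ r₃]) → R = UVᵀ:
  R  [+0.98292 +0.04095 -0.17944]
  R  [-0.02348 +0.99487 +0.09844]
  R  [+0.18255 -0.09255 +0.97883]
t = (-0.42131, +0.01175, +0.86293) m
tr R = 2.956615; θ = arccos((tr R − 1)/2) = 0.208670 rad = 11.956°
axis k = ((R−Rᵀ)₃₂, (R−Rᵀ)₁₃, (R−Rᵀ)₂₁) / (2 sinθ) = (-0.460968, -0.873683, -0.155522)
rvec = θ·k = (-0.096190, -0.182311, -0.032453)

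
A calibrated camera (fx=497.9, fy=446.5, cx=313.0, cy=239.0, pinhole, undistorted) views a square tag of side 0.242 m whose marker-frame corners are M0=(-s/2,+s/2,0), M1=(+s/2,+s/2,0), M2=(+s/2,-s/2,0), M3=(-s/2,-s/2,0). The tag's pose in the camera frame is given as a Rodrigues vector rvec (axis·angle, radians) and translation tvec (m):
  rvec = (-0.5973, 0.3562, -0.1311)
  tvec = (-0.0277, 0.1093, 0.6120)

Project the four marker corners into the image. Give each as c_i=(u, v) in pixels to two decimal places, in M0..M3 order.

c0=(194.02, 420.95) c1=(398.46, 398.74) c2=(376.75, 227.31) c3=(213.88, 262.01)

Intrinsics K: fx=497.9, fy=446.5, cx=313.0, cy=239.0
Marker side s = 0.242 m; corners in marker frame (Z=0):
  M0 = (-0.1210, +0.1210, 0)
  M1 = (+0.1210, +0.1210, 0)
  M2 = (+0.1210, -0.1210, 0)
  M3 = (-0.1210, -0.1210, 0)
rvec = (-0.5973, 0.3562, -0.1311), |rvec| = θ = 0.70770 rad = 40.548°
Rodrigues: sinθ=0.65008, 1−cosθ=0.24014; R = I + sinθ·[k]× + (1−cosθ)·[k]×²:
    [+0.93092 +0.01841 +0.36475]
    [-0.22244 +0.82070 +0.52629]
    [-0.28966 -0.57107 +0.76810]
t = (-0.0277, 0.1093, 0.6120) m
M0: Pc = R·M0+t = (-0.13811, +0.23552, +0.57795); u = 497.9·(-0.13811)/0.57795 + 313.0 = 194.0160, v = 446.5·(+0.23552)/0.57795 + 239.0 = 420.9528
M1: Pc = R·M1+t = (+0.08717, +0.18169, +0.50785); u = 497.9·(+0.08717)/0.50785 + 313.0 = 398.4617, v = 446.5·(+0.18169)/0.50785 + 239.0 = 398.7397
M2: Pc = R·M2+t = (+0.08271, -0.01692, +0.64605); u = 497.9·(+0.08271)/0.64605 + 313.0 = 376.7459, v = 446.5·(-0.01692)/0.64605 + 239.0 = 227.3064
M3: Pc = R·M3+t = (-0.14257, +0.03691, +0.71615); u = 497.9·(-0.14257)/0.71615 + 313.0 = 213.8785, v = 446.5·(+0.03691)/0.71615 + 239.0 = 262.0130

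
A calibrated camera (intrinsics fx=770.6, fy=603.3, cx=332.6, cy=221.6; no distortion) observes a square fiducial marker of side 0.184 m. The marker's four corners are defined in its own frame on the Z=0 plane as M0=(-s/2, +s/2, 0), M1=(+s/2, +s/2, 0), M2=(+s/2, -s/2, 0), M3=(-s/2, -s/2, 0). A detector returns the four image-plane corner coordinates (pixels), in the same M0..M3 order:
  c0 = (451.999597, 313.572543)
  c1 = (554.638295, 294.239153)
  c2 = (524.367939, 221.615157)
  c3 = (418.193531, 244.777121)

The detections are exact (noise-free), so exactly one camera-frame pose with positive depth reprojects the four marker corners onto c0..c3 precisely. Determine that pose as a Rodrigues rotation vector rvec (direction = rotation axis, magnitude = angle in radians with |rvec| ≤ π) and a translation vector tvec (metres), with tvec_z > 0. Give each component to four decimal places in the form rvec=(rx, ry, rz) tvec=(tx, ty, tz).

Intrinsics K: fx=770.6, fy=603.3, cx=332.6, cy=221.6
Marker side s = 0.184 m; corners in marker frame (Z=0):
  M0 = (-0.0920, +0.0920, 0)
  M1 = (+0.0920, +0.0920, 0)
  M2 = (+0.0920, -0.0920, 0)
  M3 = (-0.0920, -0.0920, 0)
Detected image corners:
  c0 = (451.999597, 313.572543) px
  c1 = (554.638295, 294.239153) px
  c2 = (524.367939, 221.615157) px
  c3 = (418.193531, 244.777121) px
Planar DLT: solve 8×8 A·h = b for H (H[2,2]=1):
  H  [+460.58999 +296.71652 +486.61926]
  H  [-173.99157 +451.53847 +269.58185]
  H  [-0.21879 +0.25119 +1.00000]
B = K⁻¹H; ‖b₁‖=0.755114, ‖b₂‖=0.755114; λ = 2/(‖b₁‖+‖b₂‖) = 1.324304, sign → tz>0 ⇒ λ=+1.324304
r₁ = λ·B[:,0] = (+0.91660,-0.27550,-0.28974); r₂ = λ·B[:,1] = (+0.36634,+0.86899,+0.33265)
r₃ = r₁×r₂ = (+0.16014,-0.41105,+0.89744); SVD([r₁ r₂ r₃]) → R = UVᵀ:
  R  [+0.91660 +0.36634 +0.16014]
  R  [-0.27550 +0.86899 -0.41105]
  R  [-0.28974 +0.33265 +0.89744]
t = (+0.26469, +0.10532, +1.32430) m
tr R = 2.683023; θ = arccos((tr R − 1)/2) = 0.570722 rad = 32.700°
axis k = ((R−Rᵀ)₃₂, (R−Rᵀ)₁₃, (R−Rᵀ)₂₁) / (2 sinθ) = (+0.688298, +0.416368, -0.594040)
rvec = θ·k = (+0.392827, +0.237630, -0.339032)

rvec=(0.3928, 0.2376, -0.3390) tvec=(0.2647, 0.1053, 1.3243)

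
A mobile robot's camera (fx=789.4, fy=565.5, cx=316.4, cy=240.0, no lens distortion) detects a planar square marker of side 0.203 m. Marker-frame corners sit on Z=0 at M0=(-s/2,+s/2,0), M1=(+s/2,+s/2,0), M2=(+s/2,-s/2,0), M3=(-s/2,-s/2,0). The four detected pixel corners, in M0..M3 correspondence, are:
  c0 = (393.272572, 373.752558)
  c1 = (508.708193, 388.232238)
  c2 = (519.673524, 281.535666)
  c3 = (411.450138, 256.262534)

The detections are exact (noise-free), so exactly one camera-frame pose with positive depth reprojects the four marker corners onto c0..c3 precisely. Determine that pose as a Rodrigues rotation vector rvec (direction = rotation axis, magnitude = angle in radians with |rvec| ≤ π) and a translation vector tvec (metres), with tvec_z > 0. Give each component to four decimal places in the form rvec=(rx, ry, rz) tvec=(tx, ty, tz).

Intrinsics K: fx=789.4, fy=565.5, cx=316.4, cy=240.0
Marker side s = 0.203 m; corners in marker frame (Z=0):
  M0 = (-0.1015, +0.1015, 0)
  M1 = (+0.1015, +0.1015, 0)
  M2 = (+0.1015, -0.1015, 0)
  M3 = (-0.1015, -0.1015, 0)
Detected image corners:
  c0 = (393.272572, 373.752558) px
  c1 = (508.708193, 388.232238) px
  c2 = (519.673524, 281.535666) px
  c3 = (411.450138, 256.262534) px
Planar DLT: solve 8×8 A·h = b for H (H[2,2]=1):
  H  [+788.13420 -185.46714 +461.40478]
  H  [+267.13270 +469.51026 +324.04612]
  H  [+0.51868 -0.25012 +1.00000]
B = K⁻¹H; ‖b₁‖=0.978549, ‖b₂‖=0.978549; λ = 2/(‖b₁‖+‖b₂‖) = 1.021921, sign → tz>0 ⇒ λ=+1.021921
r₁ = λ·B[:,0] = (+0.80783,+0.25778,+0.53006); r₂ = λ·B[:,1] = (-0.13765,+0.95693,-0.25560)
r₃ = r₁×r₂ = (-0.57312,+0.13352,+0.80852); SVD([r₁ r₂ r₃]) → R = UVᵀ:
  R  [+0.80783 -0.13765 -0.57312]
  R  [+0.25778 +0.95693 +0.13352]
  R  [+0.53006 -0.25560 +0.80852]
t = (+0.18772, +0.15188, +1.02192) m
tr R = 2.573288; θ = arccos((tr R − 1)/2) = 0.665442 rad = 38.127°
axis k = ((R−Rᵀ)₃₂, (R−Rᵀ)₁₃, (R−Rᵀ)₂₁) / (2 sinθ) = (-0.315121, -0.893391, +0.320236)
rvec = θ·k = (-0.209695, -0.594500, +0.213099)

rvec=(-0.2097, -0.5945, 0.2131) tvec=(0.1877, 0.1519, 1.0219)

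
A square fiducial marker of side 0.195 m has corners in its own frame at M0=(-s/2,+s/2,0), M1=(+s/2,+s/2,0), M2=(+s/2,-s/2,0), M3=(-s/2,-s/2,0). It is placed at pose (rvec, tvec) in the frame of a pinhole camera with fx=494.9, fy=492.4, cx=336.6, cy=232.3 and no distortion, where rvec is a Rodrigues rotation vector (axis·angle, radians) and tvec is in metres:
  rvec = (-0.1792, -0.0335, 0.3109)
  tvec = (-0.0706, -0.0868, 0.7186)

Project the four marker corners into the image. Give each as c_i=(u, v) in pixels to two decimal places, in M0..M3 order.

Intrinsics K: fx=494.9, fy=492.4, cx=336.6, cy=232.3
Marker side s = 0.195 m; corners in marker frame (Z=0):
  M0 = (-0.0975, +0.0975, 0)
  M1 = (+0.0975, +0.0975, 0)
  M2 = (+0.0975, -0.0975, 0)
  M3 = (-0.0975, -0.0975, 0)
rvec = (-0.1792, -0.0335, 0.3109), |rvec| = θ = 0.36041 rad = 20.650°
Rodrigues: sinθ=0.35266, 1−cosθ=0.06425; R = I + sinθ·[k]× + (1−cosθ)·[k]×²:
    [+0.95164 -0.30124 -0.06034]
    [+0.30718 +0.93631 +0.17019]
    [+0.00522 -0.18050 +0.98356]
t = (-0.0706, -0.0868, 0.7186) m
M0: Pc = R·M0+t = (-0.19276, -0.02546, +0.70049); u = 494.9·(-0.19276)/0.70049 + 336.6 = 200.4174, v = 492.4·(-0.02546)/0.70049 + 232.3 = 214.4031
M1: Pc = R·M1+t = (-0.00719, +0.03444, +0.70151); u = 494.9·(-0.00719)/0.70151 + 336.6 = 331.5299, v = 492.4·(+0.03444)/0.70151 + 232.3 = 256.4741
M2: Pc = R·M2+t = (+0.05156, -0.14814, +0.73671); u = 494.9·(+0.05156)/0.73671 + 336.6 = 371.2338, v = 492.4·(-0.14814)/0.73671 + 232.3 = 133.2865
M3: Pc = R·M3+t = (-0.13401, -0.20804, +0.73569); u = 494.9·(-0.13401)/0.73569 + 336.6 = 246.4489, v = 492.4·(-0.20804)/0.73569 + 232.3 = 93.0577

c0=(200.42, 214.40) c1=(331.53, 256.47) c2=(371.23, 133.29) c3=(246.45, 93.06)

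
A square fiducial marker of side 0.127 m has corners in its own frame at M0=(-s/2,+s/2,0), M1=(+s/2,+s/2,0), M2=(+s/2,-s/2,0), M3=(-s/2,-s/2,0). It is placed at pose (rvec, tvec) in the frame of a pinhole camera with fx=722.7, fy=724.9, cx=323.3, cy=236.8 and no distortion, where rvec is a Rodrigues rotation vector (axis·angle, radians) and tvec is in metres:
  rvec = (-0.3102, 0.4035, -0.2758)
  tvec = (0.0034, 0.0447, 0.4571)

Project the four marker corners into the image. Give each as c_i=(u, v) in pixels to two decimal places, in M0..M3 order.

Intrinsics K: fx=722.7, fy=724.9, cx=323.3, cy=236.8
Marker side s = 0.127 m; corners in marker frame (Z=0):
  M0 = (-0.0635, +0.0635, 0)
  M1 = (+0.0635, +0.0635, 0)
  M2 = (+0.0635, -0.0635, 0)
  M3 = (-0.0635, -0.0635, 0)
rvec = (-0.3102, 0.4035, -0.2758), |rvec| = θ = 0.57888 rad = 33.167°
Rodrigues: sinθ=0.54709, 1−cosθ=0.16292; R = I + sinθ·[k]× + (1−cosθ)·[k]×²:
    [+0.88386 +0.19980 +0.42293]
    [-0.32151 +0.91623 +0.23906]
    [-0.33974 -0.34727 +0.87406]
t = (0.0034, 0.0447, 0.4571) m
M0: Pc = R·M0+t = (-0.04004, +0.12330, +0.45662); u = 722.7·(-0.04004)/0.45662 + 323.3 = 259.9316, v = 724.9·(+0.12330)/0.45662 + 236.8 = 432.5366
M1: Pc = R·M1+t = (+0.07221, +0.08247, +0.41347); u = 722.7·(+0.07221)/0.41347 + 323.3 = 449.5176, v = 724.9·(+0.08247)/0.41347 + 236.8 = 381.3772
M2: Pc = R·M2+t = (+0.04684, -0.03390, +0.45758); u = 722.7·(+0.04684)/0.45758 + 323.3 = 397.2759, v = 724.9·(-0.03390)/0.45758 + 236.8 = 183.1007
M3: Pc = R·M3+t = (-0.06541, +0.00693, +0.50073); u = 722.7·(-0.06541)/0.50073 + 323.3 = 228.8901, v = 724.9·(+0.00693)/0.50073 + 236.8 = 246.8396

c0=(259.93, 432.54) c1=(449.52, 381.38) c2=(397.28, 183.10) c3=(228.89, 246.84)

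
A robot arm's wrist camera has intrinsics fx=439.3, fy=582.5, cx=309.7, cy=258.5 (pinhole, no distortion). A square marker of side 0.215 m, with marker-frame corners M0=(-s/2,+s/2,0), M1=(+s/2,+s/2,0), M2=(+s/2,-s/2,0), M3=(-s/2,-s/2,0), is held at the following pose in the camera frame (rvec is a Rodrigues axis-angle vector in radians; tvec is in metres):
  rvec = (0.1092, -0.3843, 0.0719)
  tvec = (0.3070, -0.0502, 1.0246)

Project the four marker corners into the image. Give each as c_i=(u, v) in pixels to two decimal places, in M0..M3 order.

Intrinsics K: fx=439.3, fy=582.5, cx=309.7, cy=258.5
Marker side s = 0.215 m; corners in marker frame (Z=0):
  M0 = (-0.1075, +0.1075, 0)
  M1 = (+0.1075, +0.1075, 0)
  M2 = (+0.1075, -0.1075, 0)
  M3 = (-0.1075, -0.1075, 0)
rvec = (0.1092, -0.3843, 0.0719), |rvec| = θ = 0.40593 rad = 23.258°
Rodrigues: sinθ=0.39488, 1−cosθ=0.08127; R = I + sinθ·[k]× + (1−cosθ)·[k]×²:
    [+0.92462 -0.09064 -0.36996]
    [+0.04925 +0.99157 -0.11985]
    [+0.37770 +0.09260 +0.92128]
t = (0.3070, -0.0502, 1.0246) m
M0: Pc = R·M0+t = (+0.19786, +0.05110, +0.99395); u = 439.3·(+0.19786)/0.99395 + 309.7 = 397.1490, v = 582.5·(+0.05110)/0.99395 + 258.5 = 288.4468
M1: Pc = R·M1+t = (+0.39665, +0.06169, +1.07516); u = 439.3·(+0.39665)/1.07516 + 309.7 = 471.7688, v = 582.5·(+0.06169)/1.07516 + 258.5 = 291.9212
M2: Pc = R·M2+t = (+0.41614, -0.15150, +1.05525); u = 439.3·(+0.41614)/1.05525 + 309.7 = 482.9389, v = 582.5·(-0.15150)/1.05525 + 258.5 = 174.8717
M3: Pc = R·M3+t = (+0.21735, -0.16209, +0.97404); u = 439.3·(+0.21735)/0.97404 + 309.7 = 407.7252, v = 582.5·(-0.16209)/0.97404 + 258.5 = 161.5678

c0=(397.15, 288.45) c1=(471.77, 291.92) c2=(482.94, 174.87) c3=(407.73, 161.57)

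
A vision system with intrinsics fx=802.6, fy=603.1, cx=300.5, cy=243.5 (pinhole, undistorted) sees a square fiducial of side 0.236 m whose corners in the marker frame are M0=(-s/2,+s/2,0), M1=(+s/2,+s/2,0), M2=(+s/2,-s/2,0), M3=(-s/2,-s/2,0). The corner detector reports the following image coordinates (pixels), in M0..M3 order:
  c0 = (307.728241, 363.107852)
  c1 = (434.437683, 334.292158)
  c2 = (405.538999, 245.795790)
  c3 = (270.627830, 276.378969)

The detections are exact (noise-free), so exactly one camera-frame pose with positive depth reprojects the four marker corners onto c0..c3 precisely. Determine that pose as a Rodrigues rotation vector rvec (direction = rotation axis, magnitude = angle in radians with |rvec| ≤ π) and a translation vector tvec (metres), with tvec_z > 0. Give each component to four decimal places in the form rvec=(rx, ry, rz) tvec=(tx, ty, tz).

rvec=(0.3723, -0.0608, -0.2882) tvec=(0.0944, 0.1443, 1.3872)

Intrinsics K: fx=802.6, fy=603.1, cx=300.5, cy=243.5
Marker side s = 0.236 m; corners in marker frame (Z=0):
  M0 = (-0.1180, +0.1180, 0)
  M1 = (+0.1180, +0.1180, 0)
  M2 = (+0.1180, -0.1180, 0)
  M3 = (-0.1180, -0.1180, 0)
Detected image corners:
  c0 = (307.728241, 363.107852) px
  c1 = (434.437683, 334.292158) px
  c2 = (405.538999, 245.795790) px
  c3 = (270.627830, 276.378969) px
Planar DLT: solve 8×8 A·h = b for H (H[2,2]=1):
  H  [+555.23370 +233.64675 +355.13093]
  H  [-124.44238 +451.92020 +306.25412]
  H  [+0.00422 +0.26461 +1.00000]
B = K⁻¹H; ‖b₁‖=0.720899, ‖b₂‖=0.720899; λ = 2/(‖b₁‖+‖b₂‖) = 1.387157, sign → tz>0 ⇒ λ=+1.387157
r₁ = λ·B[:,0] = (+0.95744,-0.28858,+0.00585); r₂ = λ·B[:,1] = (+0.26639,+0.89124,+0.36706)
r₃ = r₁×r₂ = (-0.11114,-0.34988,+0.93018); SVD([r₁ r₂ r₃]) → R = UVᵀ:
  R  [+0.95744 +0.26639 -0.11114]
  R  [-0.28858 +0.89124 -0.34988]
  R  [+0.00585 +0.36706 +0.93018]
t = (+0.09442, +0.14434, +1.38716) m
tr R = 2.778854; θ = arccos((tr R − 1)/2) = 0.474706 rad = 27.199°
axis k = ((R−Rᵀ)₃₂, (R−Rᵀ)₁₃, (R−Rᵀ)₂₁) / (2 sinθ) = (+0.784260, -0.127977, -0.607090)
rvec = θ·k = (+0.372293, -0.060751, -0.288189)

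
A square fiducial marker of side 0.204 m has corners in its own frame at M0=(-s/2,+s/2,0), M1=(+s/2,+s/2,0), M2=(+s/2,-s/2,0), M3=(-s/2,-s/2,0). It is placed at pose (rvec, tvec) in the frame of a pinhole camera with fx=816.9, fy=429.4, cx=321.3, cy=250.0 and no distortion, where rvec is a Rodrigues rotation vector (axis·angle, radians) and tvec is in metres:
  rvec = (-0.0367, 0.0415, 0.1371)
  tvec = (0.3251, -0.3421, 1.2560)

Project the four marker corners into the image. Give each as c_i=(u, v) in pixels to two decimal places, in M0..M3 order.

c0=(457.86, 162.90) c1=(590.99, 171.81) c2=(607.75, 103.14) c3=(475.23, 94.76)

Intrinsics K: fx=816.9, fy=429.4, cx=321.3, cy=250.0
Marker side s = 0.204 m; corners in marker frame (Z=0):
  M0 = (-0.1020, +0.1020, 0)
  M1 = (+0.1020, +0.1020, 0)
  M2 = (+0.1020, -0.1020, 0)
  M3 = (-0.1020, -0.1020, 0)
rvec = (-0.0367, 0.0415, 0.1371), |rvec| = θ = 0.14787 rad = 8.472°
Rodrigues: sinθ=0.14733, 1−cosθ=0.01091; R = I + sinθ·[k]× + (1−cosθ)·[k]×²:
    [+0.98976 -0.13736 +0.03884]
    [+0.13584 +0.98995 +0.03941]
    [-0.04386 -0.03373 +0.99847]
t = (0.3251, -0.3421, 1.2560) m
M0: Pc = R·M0+t = (+0.21013, -0.25498, +1.25703); u = 816.9·(+0.21013)/1.25703 + 321.3 = 457.8582, v = 429.4·(-0.25498)/1.25703 + 250.0 = 162.8990
M1: Pc = R·M1+t = (+0.41204, -0.22727, +1.24809); u = 816.9·(+0.41204)/1.24809 + 321.3 = 590.9923, v = 429.4·(-0.22727)/1.24809 + 250.0 = 171.8086
M2: Pc = R·M2+t = (+0.44007, -0.42922, +1.25497); u = 816.9·(+0.44007)/1.25497 + 321.3 = 607.7540, v = 429.4·(-0.42922)/1.25497 + 250.0 = 103.1383
M3: Pc = R·M3+t = (+0.23816, -0.45693, +1.26391); u = 816.9·(+0.23816)/1.26391 + 321.3 = 475.2259, v = 429.4·(-0.45693)/1.26391 + 250.0 = 94.7633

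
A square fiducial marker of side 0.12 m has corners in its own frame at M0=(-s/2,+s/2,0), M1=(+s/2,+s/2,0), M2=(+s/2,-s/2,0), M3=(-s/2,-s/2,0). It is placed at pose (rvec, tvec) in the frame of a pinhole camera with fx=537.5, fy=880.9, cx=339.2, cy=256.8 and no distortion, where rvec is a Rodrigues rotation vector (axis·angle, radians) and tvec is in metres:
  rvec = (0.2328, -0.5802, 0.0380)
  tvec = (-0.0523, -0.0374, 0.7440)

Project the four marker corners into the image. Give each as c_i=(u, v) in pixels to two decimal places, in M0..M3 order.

Intrinsics K: fx=537.5, fy=880.9, cx=339.2, cy=256.8
Marker side s = 0.12 m; corners in marker frame (Z=0):
  M0 = (-0.0600, +0.0600, 0)
  M1 = (+0.0600, +0.0600, 0)
  M2 = (+0.0600, -0.0600, 0)
  M3 = (-0.0600, -0.0600, 0)
rvec = (0.2328, -0.5802, 0.0380), |rvec| = θ = 0.62632 rad = 35.885°
Rodrigues: sinθ=0.58616, 1−cosθ=0.18981; R = I + sinθ·[k]× + (1−cosθ)·[k]×²:
    [+0.83642 -0.10092 -0.53872]
    [-0.02979 +0.97308 -0.22854]
    [+0.54728 +0.20721 +0.81089]
t = (-0.0523, -0.0374, 0.7440) m
M0: Pc = R·M0+t = (-0.10854, +0.02277, +0.72360); u = 537.5·(-0.10854)/0.72360 + 339.2 = 258.5744, v = 880.9·(+0.02277)/0.72360 + 256.8 = 284.5227
M1: Pc = R·M1+t = (-0.00817, +0.01920, +0.78927); u = 537.5·(-0.00817)/0.78927 + 339.2 = 333.6360, v = 880.9·(+0.01920)/0.78927 + 256.8 = 278.2258
M2: Pc = R·M2+t = (+0.00394, -0.09757, +0.76440); u = 537.5·(+0.00394)/0.76440 + 339.2 = 341.9706, v = 880.9·(-0.09757)/0.76440 + 256.8 = 144.3578
M3: Pc = R·M3+t = (-0.09643, -0.09400, +0.69873); u = 537.5·(-0.09643)/0.69873 + 339.2 = 265.0212, v = 880.9·(-0.09400)/0.69873 + 256.8 = 138.2964

c0=(258.57, 284.52) c1=(333.64, 278.23) c2=(341.97, 144.36) c3=(265.02, 138.30)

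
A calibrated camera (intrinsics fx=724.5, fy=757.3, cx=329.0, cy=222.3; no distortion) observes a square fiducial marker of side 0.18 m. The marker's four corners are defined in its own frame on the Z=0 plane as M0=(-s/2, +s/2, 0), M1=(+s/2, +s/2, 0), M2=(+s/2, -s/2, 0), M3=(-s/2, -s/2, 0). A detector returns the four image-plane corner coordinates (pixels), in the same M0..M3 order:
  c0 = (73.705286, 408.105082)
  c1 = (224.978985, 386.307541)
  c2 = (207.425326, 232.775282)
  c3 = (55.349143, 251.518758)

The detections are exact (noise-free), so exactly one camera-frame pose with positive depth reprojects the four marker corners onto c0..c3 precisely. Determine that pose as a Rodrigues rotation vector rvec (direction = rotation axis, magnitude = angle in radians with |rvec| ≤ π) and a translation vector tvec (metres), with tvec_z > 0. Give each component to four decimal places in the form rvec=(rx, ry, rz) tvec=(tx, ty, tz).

Intrinsics K: fx=724.5, fy=757.3, cx=329.0, cy=222.3
Marker side s = 0.18 m; corners in marker frame (Z=0):
  M0 = (-0.0900, +0.0900, 0)
  M1 = (+0.0900, +0.0900, 0)
  M2 = (+0.0900, -0.0900, 0)
  M3 = (-0.0900, -0.0900, 0)
Detected image corners:
  c0 = (73.705286, 408.105082) px
  c1 = (224.978985, 386.307541) px
  c2 = (207.425326, 232.775282) px
  c3 = (55.349143, 251.518758) px
Planar DLT: solve 8×8 A·h = b for H (H[2,2]=1):
  H  [+858.29149 +101.99953 +141.13906]
  H  [-76.96979 +866.53081 +319.68789]
  H  [+0.11154 +0.01619 +1.00000]
B = K⁻¹H; ‖b₁‖=1.147385, ‖b₂‖=1.147385; λ = 2/(‖b₁‖+‖b₂‖) = 0.871547, sign → tz>0 ⇒ λ=+0.871547
r₁ = λ·B[:,0] = (+0.98835,-0.11712,+0.09721); r₂ = λ·B[:,1] = (+0.11629,+0.99311,+0.01411)
r₃ = r₁×r₂ = (-0.09819,-0.00264,+0.99516); SVD([r₁ r₂ r₃]) → R = UVᵀ:
  R  [+0.98835 +0.11629 -0.09819]
  R  [-0.11712 +0.99311 -0.00264]
  R  [+0.09721 +0.01411 +0.99516]
t = (-0.22599, +0.11208, +0.87155) m
tr R = 2.976627; θ = arccos((tr R − 1)/2) = 0.153031 rad = 8.768°
axis k = ((R−Rᵀ)₃₂, (R−Rᵀ)₁₃, (R−Rᵀ)₂₁) / (2 sinθ) = (+0.054943, -0.640952, -0.765612)
rvec = θ·k = (+0.008408, -0.098086, -0.117163)

rvec=(0.0084, -0.0981, -0.1172) tvec=(-0.2260, 0.1121, 0.8715)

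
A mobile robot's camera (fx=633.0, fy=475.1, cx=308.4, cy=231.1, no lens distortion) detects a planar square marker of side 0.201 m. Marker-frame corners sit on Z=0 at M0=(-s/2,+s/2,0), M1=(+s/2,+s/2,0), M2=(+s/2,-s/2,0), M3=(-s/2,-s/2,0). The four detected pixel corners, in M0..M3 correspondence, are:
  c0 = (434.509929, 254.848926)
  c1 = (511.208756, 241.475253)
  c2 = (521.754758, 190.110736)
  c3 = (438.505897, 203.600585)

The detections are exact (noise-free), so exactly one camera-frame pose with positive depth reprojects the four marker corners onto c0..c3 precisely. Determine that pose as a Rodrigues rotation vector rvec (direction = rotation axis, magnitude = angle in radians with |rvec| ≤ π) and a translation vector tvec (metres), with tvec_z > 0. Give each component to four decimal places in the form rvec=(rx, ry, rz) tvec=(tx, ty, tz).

rvec=(0.6527, -0.2108, -0.1573) tvec=(0.3935, -0.0236, 1.4796)

Intrinsics K: fx=633.0, fy=475.1, cx=308.4, cy=231.1
Marker side s = 0.201 m; corners in marker frame (Z=0):
  M0 = (-0.1005, +0.1005, 0)
  M1 = (+0.1005, +0.1005, 0)
  M2 = (+0.1005, -0.1005, 0)
  M3 = (-0.1005, -0.1005, 0)
Detected image corners:
  c0 = (434.509929, 254.848926) px
  c1 = (511.208756, 241.475253) px
  c2 = (521.754758, 190.110736) px
  c3 = (438.505897, 203.600585) px
Planar DLT: solve 8×8 A·h = b for H (H[2,2]=1):
  H  [+443.76841 +162.05903 +476.73548]
  H  [-45.06561 +347.90238 +223.51635]
  H  [+0.09774 +0.41636 +1.00000]
B = K⁻¹H; ‖b₁‖=0.675878, ‖b₂‖=0.675878; λ = 2/(‖b₁‖+‖b₂‖) = 1.479557, sign → tz>0 ⇒ λ=+1.479557
r₁ = λ·B[:,0] = (+0.96680,-0.21068,+0.14460); r₂ = λ·B[:,1] = (+0.07866,+0.78379,+0.61603)
r₃ = r₁×r₂ = (-0.24313,-0.58420,+0.77434); SVD([r₁ r₂ r₃]) → R = UVᵀ:
  R  [+0.96680 +0.07866 -0.24313]
  R  [-0.21068 +0.78379 -0.58420]
  R  [+0.14460 +0.61603 +0.77434]
t = (+0.39346, -0.02362, +1.47956) m
tr R = 2.524926; θ = arccos((tr R − 1)/2) = 0.703685 rad = 40.318°
axis k = ((R−Rᵀ)₃₂, (R−Rᵀ)₁₃, (R−Rᵀ)₂₁) / (2 sinθ) = (+0.927487, -0.299623, -0.223593)
rvec = θ·k = (+0.652659, -0.210840, -0.157339)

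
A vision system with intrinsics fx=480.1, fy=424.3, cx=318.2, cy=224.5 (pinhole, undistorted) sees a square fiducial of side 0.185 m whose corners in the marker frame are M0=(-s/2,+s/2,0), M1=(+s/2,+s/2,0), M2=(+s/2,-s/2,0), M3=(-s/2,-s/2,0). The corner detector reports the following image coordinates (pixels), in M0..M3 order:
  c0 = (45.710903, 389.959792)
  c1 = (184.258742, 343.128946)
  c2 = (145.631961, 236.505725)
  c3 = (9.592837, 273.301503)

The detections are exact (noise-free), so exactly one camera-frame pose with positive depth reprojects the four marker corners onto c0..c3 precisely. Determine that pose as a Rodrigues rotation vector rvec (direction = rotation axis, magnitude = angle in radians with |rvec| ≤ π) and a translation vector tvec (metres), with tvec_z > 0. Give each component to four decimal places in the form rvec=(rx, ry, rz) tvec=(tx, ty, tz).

rvec=(-0.1893, -0.2515, -0.3371) tvec=(-0.3078, 0.1338, 0.6728)

Intrinsics K: fx=480.1, fy=424.3, cx=318.2, cy=224.5
Marker side s = 0.185 m; corners in marker frame (Z=0):
  M0 = (-0.0925, +0.0925, 0)
  M1 = (+0.0925, +0.0925, 0)
  M2 = (+0.0925, -0.0925, 0)
  M3 = (-0.0925, -0.0925, 0)
Detected image corners:
  c0 = (45.710903, 389.959792) px
  c1 = (184.258742, 343.128946) px
  c2 = (145.631961, 236.505725) px
  c3 = (9.592837, 273.301503) px
Planar DLT: solve 8×8 A·h = b for H (H[2,2]=1):
  H  [+781.22297 +182.07901 +98.52285]
  H  [-98.91756 +537.29646 +308.85369]
  H  [+0.40735 -0.20966 +1.00000]
B = K⁻¹H; ‖b₁‖=1.486369, ‖b₂‖=1.486369; λ = 2/(‖b₁‖+‖b₂‖) = 0.672780, sign → tz>0 ⇒ λ=+0.672780
r₁ = λ·B[:,0] = (+0.91311,-0.30185,+0.27406); r₂ = λ·B[:,1] = (+0.34864,+0.92658,-0.14105)
r₃ = r₁×r₂ = (-0.21136,+0.22434,+0.95131); SVD([r₁ r₂ r₃]) → R = UVᵀ:
  R  [+0.91311 +0.34864 -0.21136]
  R  [-0.30185 +0.92658 +0.22434]
  R  [+0.27406 -0.14105 +0.95131]
t = (-0.30784, +0.13375, +0.67278) m
tr R = 2.791008; θ = arccos((tr R − 1)/2) = 0.461233 rad = 26.427°
axis k = ((R−Rᵀ)₃₂, (R−Rᵀ)₁₃, (R−Rᵀ)₂₁) / (2 sinθ) = (-0.410510, -0.545351, -0.730804)
rvec = θ·k = (-0.189341, -0.251534, -0.337071)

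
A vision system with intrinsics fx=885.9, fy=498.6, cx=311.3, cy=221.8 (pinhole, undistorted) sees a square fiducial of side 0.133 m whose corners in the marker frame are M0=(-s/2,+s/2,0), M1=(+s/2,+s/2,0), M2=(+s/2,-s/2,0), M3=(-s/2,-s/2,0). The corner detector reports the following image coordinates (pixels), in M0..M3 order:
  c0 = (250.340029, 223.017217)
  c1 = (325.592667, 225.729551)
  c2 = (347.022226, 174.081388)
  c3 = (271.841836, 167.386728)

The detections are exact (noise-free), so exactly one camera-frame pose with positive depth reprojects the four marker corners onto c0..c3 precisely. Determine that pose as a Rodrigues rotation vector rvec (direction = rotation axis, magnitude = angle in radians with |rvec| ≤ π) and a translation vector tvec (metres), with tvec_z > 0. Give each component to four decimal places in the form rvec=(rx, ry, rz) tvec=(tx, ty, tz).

rvec=(0.2516, -0.7004, 0.1509) tvec=(-0.0153, -0.0574, 1.1979)

Intrinsics K: fx=885.9, fy=498.6, cx=311.3, cy=221.8
Marker side s = 0.133 m; corners in marker frame (Z=0):
  M0 = (-0.0665, +0.0665, 0)
  M1 = (+0.0665, +0.0665, 0)
  M2 = (+0.0665, -0.0665, 0)
  M3 = (-0.0665, -0.0665, 0)
Detected image corners:
  c0 = (250.340029, 223.017217) px
  c1 = (325.592667, 225.729551) px
  c2 = (347.022226, 174.081388) px
  c3 = (271.841836, 167.386728) px
Planar DLT: solve 8×8 A·h = b for H (H[2,2]=1):
  H  [+728.39271 -117.06784 +299.95682]
  H  [+142.92423 +432.07174 +197.90361]
  H  [+0.54521 +0.14837 +1.00000]
B = K⁻¹H; ‖b₁‖=0.834795, ‖b₂‖=0.834795; λ = 2/(‖b₁‖+‖b₂‖) = 1.197899, sign → tz>0 ⇒ λ=+1.197899
r₁ = λ·B[:,0] = (+0.75542,+0.05285,+0.65310); r₂ = λ·B[:,1] = (-0.22075,+0.95900,+0.17773)
r₃ = r₁×r₂ = (-0.61693,-0.27844,+0.73612); SVD([r₁ r₂ r₃]) → R = UVᵀ:
  R  [+0.75542 -0.22075 -0.61693]
  R  [+0.05285 +0.95900 -0.27844]
  R  [+0.65310 +0.17773 +0.73612]
t = (-0.01534, -0.05741, +1.19790) m
tr R = 2.450542; θ = arccos((tr R − 1)/2) = 0.759368 rad = 43.509°
axis k = ((R−Rᵀ)₃₂, (R−Rᵀ)₁₃, (R−Rᵀ)₂₁) / (2 sinθ) = (+0.331297, -0.922366, +0.198705)
rvec = θ·k = (+0.251577, -0.700415, +0.150890)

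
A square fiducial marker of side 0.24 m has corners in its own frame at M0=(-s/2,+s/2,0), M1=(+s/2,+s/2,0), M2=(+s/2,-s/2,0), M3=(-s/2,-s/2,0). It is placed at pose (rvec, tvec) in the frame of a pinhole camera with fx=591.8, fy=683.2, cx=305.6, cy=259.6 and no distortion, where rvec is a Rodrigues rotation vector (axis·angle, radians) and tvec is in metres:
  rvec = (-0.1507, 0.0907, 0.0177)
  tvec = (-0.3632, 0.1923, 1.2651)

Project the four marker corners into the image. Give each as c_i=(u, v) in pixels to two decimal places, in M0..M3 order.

Intrinsics K: fx=591.8, fy=683.2, cx=305.6, cy=259.6
Marker side s = 0.24 m; corners in marker frame (Z=0):
  M0 = (-0.1200, +0.1200, 0)
  M1 = (+0.1200, +0.1200, 0)
  M2 = (+0.1200, -0.1200, 0)
  M3 = (-0.1200, -0.1200, 0)
rvec = (-0.1507, 0.0907, 0.0177), |rvec| = θ = 0.17678 rad = 10.129°
Rodrigues: sinθ=0.17586, 1−cosθ=0.01558; R = I + sinθ·[k]× + (1−cosθ)·[k]×²:
    [+0.99574 -0.02442 +0.08890]
    [+0.01079 +0.98852 +0.15072]
    [-0.09156 -0.14912 +0.98457]
t = (-0.3632, 0.1923, 1.2651) m
M0: Pc = R·M0+t = (-0.48562, +0.30963, +1.25819); u = 591.8·(-0.48562)/1.25819 + 305.6 = 77.1853, v = 683.2·(+0.30963)/1.25819 + 259.6 = 427.7278
M1: Pc = R·M1+t = (-0.24664, +0.31222, +1.23622); u = 591.8·(-0.24664)/1.23622 + 305.6 = 187.5281, v = 683.2·(+0.31222)/1.23622 + 259.6 = 432.1477
M2: Pc = R·M2+t = (-0.24078, +0.07497, +1.27201); u = 591.8·(-0.24078)/1.27201 + 305.6 = 193.5773, v = 683.2·(+0.07497)/1.27201 + 259.6 = 299.8682
M3: Pc = R·M3+t = (-0.47976, +0.07238, +1.29398); u = 591.8·(-0.47976)/1.29398 + 305.6 = 86.1835, v = 683.2·(+0.07238)/1.29398 + 259.6 = 297.8169

c0=(77.19, 427.73) c1=(187.53, 432.15) c2=(193.58, 299.87) c3=(86.18, 297.82)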